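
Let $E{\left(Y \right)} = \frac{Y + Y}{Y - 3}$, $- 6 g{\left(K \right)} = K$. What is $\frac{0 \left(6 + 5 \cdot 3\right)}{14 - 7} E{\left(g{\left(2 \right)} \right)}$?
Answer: $0$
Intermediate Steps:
$g{\left(K \right)} = - \frac{K}{6}$
$E{\left(Y \right)} = \frac{2 Y}{-3 + Y}$
$\frac{0 \left(6 + 5 \cdot 3\right)}{14 - 7} E{\left(g{\left(2 \right)} \right)} = \frac{0 \left(6 + 5 \cdot 3\right)}{14 - 7} \frac{2 \left(\left(- \frac{1}{6}\right) 2\right)}{-3 - \frac{1}{3}} = \frac{0 \left(6 + 15\right)}{7} \cdot 2 \left(- \frac{1}{3}\right) \frac{1}{-3 - \frac{1}{3}} = \frac{0 \cdot 21}{7} \cdot 2 \left(- \frac{1}{3}\right) \frac{1}{- \frac{10}{3}} = \frac{1}{7} \cdot 0 \cdot 2 \left(- \frac{1}{3}\right) \left(- \frac{3}{10}\right) = 0 \cdot \frac{1}{5} = 0$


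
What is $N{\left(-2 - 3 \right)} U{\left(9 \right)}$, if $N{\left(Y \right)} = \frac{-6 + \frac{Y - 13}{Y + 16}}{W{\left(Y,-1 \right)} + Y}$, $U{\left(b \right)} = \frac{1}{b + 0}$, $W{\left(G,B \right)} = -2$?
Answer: $\frac{4}{33} \approx 0.12121$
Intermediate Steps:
$U{\left(b \right)} = \frac{1}{b}$
$N{\left(Y \right)} = \frac{-6 + \frac{-13 + Y}{16 + Y}}{-2 + Y}$ ($N{\left(Y \right)} = \frac{-6 + \frac{Y - 13}{Y + 16}}{-2 + Y} = \frac{-6 + \frac{-13 + Y}{16 + Y}}{-2 + Y}$)
$N{\left(-2 - 3 \right)} U{\left(9 \right)} = \frac{\frac{1}{-32 + \left(-2 - 3\right)^{2} + 14 \left(-2 - 3\right)} \left(-109 - 5 \left(-2 - 3\right)\right)}{9} = \frac{-109 - 5 \left(-2 - 3\right)}{-32 + \left(-2 - 3\right)^{2} + 14 \left(-2 - 3\right)} \frac{1}{9} = \frac{-109 - -25}{-32 + \left(-5\right)^{2} + 14 \left(-5\right)} \frac{1}{9} = \frac{-109 + 25}{-32 + 25 - 70} \cdot \frac{1}{9} = \frac{1}{-77} \left(-84\right) \frac{1}{9} = \left(- \frac{1}{77}\right) \left(-84\right) \frac{1}{9} = \frac{12}{11} \cdot \frac{1}{9} = \frac{4}{33}$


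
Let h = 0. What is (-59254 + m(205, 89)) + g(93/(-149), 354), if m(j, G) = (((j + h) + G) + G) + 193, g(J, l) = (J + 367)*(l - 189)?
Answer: 264328/149 ≈ 1774.0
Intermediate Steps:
g(J, l) = (-189 + l)*(367 + J) (g(J, l) = (367 + J)*(-189 + l) = (-189 + l)*(367 + J))
m(j, G) = 193 + j + 2*G (m(j, G) = (((j + 0) + G) + G) + 193 = ((j + G) + G) + 193 = ((G + j) + G) + 193 = (j + 2*G) + 193 = 193 + j + 2*G)
(-59254 + m(205, 89)) + g(93/(-149), 354) = (-59254 + (193 + 205 + 2*89)) + (-69363 - 17577/(-149) + 367*354 + (93/(-149))*354) = (-59254 + (193 + 205 + 178)) + (-69363 - 17577*(-1)/149 + 129918 + (93*(-1/149))*354) = (-59254 + 576) + (-69363 - 189*(-93/149) + 129918 - 93/149*354) = -58678 + (-69363 + 17577/149 + 129918 - 32922/149) = -58678 + 9007350/149 = 264328/149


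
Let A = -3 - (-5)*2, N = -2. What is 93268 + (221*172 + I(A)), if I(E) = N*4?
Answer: 131272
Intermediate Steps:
A = 7 (A = -3 - 1*(-10) = -3 + 10 = 7)
I(E) = -8 (I(E) = -2*4 = -8)
93268 + (221*172 + I(A)) = 93268 + (221*172 - 8) = 93268 + (38012 - 8) = 93268 + 38004 = 131272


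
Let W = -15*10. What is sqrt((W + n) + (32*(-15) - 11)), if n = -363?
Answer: 2*I*sqrt(251) ≈ 31.686*I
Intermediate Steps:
W = -150
sqrt((W + n) + (32*(-15) - 11)) = sqrt((-150 - 363) + (32*(-15) - 11)) = sqrt(-513 + (-480 - 11)) = sqrt(-513 - 491) = sqrt(-1004) = 2*I*sqrt(251)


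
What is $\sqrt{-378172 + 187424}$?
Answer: $2 i \sqrt{47687} \approx 436.75 i$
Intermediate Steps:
$\sqrt{-378172 + 187424} = \sqrt{-190748} = 2 i \sqrt{47687}$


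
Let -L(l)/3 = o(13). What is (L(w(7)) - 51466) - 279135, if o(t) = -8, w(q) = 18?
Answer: -330577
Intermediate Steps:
L(l) = 24 (L(l) = -3*(-8) = 24)
(L(w(7)) - 51466) - 279135 = (24 - 51466) - 279135 = -51442 - 279135 = -330577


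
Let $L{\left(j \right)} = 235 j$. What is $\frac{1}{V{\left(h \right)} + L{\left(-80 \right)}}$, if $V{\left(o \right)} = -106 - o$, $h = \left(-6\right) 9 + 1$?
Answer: $- \frac{1}{18853} \approx -5.3042 \cdot 10^{-5}$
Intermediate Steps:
$h = -53$ ($h = -54 + 1 = -53$)
$\frac{1}{V{\left(h \right)} + L{\left(-80 \right)}} = \frac{1}{\left(-106 - -53\right) + 235 \left(-80\right)} = \frac{1}{\left(-106 + 53\right) - 18800} = \frac{1}{-53 - 18800} = \frac{1}{-18853} = - \frac{1}{18853}$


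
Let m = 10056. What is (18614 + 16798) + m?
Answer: 45468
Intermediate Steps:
(18614 + 16798) + m = (18614 + 16798) + 10056 = 35412 + 10056 = 45468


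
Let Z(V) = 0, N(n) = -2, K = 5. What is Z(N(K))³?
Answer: 0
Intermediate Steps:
Z(N(K))³ = 0³ = 0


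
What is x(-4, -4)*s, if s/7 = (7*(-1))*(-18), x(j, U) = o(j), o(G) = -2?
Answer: -1764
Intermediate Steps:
x(j, U) = -2
s = 882 (s = 7*((7*(-1))*(-18)) = 7*(-7*(-18)) = 7*126 = 882)
x(-4, -4)*s = -2*882 = -1764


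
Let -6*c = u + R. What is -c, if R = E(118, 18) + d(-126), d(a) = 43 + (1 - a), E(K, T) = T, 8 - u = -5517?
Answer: 5713/6 ≈ 952.17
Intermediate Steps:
u = 5525 (u = 8 - 1*(-5517) = 8 + 5517 = 5525)
d(a) = 44 - a
R = 188 (R = 18 + (44 - 1*(-126)) = 18 + (44 + 126) = 18 + 170 = 188)
c = -5713/6 (c = -(5525 + 188)/6 = -⅙*5713 = -5713/6 ≈ -952.17)
-c = -1*(-5713/6) = 5713/6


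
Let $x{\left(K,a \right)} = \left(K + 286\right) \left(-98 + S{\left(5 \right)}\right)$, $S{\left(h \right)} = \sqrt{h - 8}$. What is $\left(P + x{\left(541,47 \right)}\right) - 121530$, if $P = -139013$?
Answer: $-341589 + 827 i \sqrt{3} \approx -3.4159 \cdot 10^{5} + 1432.4 i$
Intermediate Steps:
$S{\left(h \right)} = \sqrt{-8 + h}$
$x{\left(K,a \right)} = \left(-98 + i \sqrt{3}\right) \left(286 + K\right)$ ($x{\left(K,a \right)} = \left(K + 286\right) \left(-98 + \sqrt{-8 + 5}\right) = \left(286 + K\right) \left(-98 + \sqrt{-3}\right) = \left(286 + K\right) \left(-98 + i \sqrt{3}\right) = \left(-98 + i \sqrt{3}\right) \left(286 + K\right)$)
$\left(P + x{\left(541,47 \right)}\right) - 121530 = \left(-139013 + \left(-28028 - 53018 + 286 i \sqrt{3} + i 541 \sqrt{3}\right)\right) - 121530 = \left(-139013 + \left(-28028 - 53018 + 286 i \sqrt{3} + 541 i \sqrt{3}\right)\right) - 121530 = \left(-139013 - \left(81046 - 827 i \sqrt{3}\right)\right) - 121530 = \left(-220059 + 827 i \sqrt{3}\right) - 121530 = -341589 + 827 i \sqrt{3}$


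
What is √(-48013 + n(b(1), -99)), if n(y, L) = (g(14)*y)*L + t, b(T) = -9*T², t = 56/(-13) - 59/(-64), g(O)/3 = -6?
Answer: I*√692812237/104 ≈ 253.09*I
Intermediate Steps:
g(O) = -18 (g(O) = 3*(-6) = -18)
t = -2817/832 (t = 56*(-1/13) - 59*(-1/64) = -56/13 + 59/64 = -2817/832 ≈ -3.3858)
n(y, L) = -2817/832 - 18*L*y (n(y, L) = (-18*y)*L - 2817/832 = -18*L*y - 2817/832 = -2817/832 - 18*L*y)
√(-48013 + n(b(1), -99)) = √(-48013 + (-2817/832 - 18*(-99)*(-9*1²))) = √(-48013 + (-2817/832 - 18*(-99)*(-9*1))) = √(-48013 + (-2817/832 - 18*(-99)*(-9))) = √(-48013 + (-2817/832 - 16038)) = √(-48013 - 13346433/832) = √(-53293249/832) = I*√692812237/104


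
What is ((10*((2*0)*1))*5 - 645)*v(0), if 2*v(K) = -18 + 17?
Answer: 645/2 ≈ 322.50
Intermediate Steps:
v(K) = -1/2 (v(K) = (-18 + 17)/2 = (1/2)*(-1) = -1/2)
((10*((2*0)*1))*5 - 645)*v(0) = ((10*((2*0)*1))*5 - 645)*(-1/2) = ((10*(0*1))*5 - 645)*(-1/2) = ((10*0)*5 - 645)*(-1/2) = (0*5 - 645)*(-1/2) = (0 - 645)*(-1/2) = -645*(-1/2) = 645/2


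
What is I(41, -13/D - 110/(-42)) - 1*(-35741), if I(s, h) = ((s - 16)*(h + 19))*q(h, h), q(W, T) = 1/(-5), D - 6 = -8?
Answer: 1495217/42 ≈ 35600.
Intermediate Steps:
D = -2 (D = 6 - 8 = -2)
q(W, T) = -1/5
I(s, h) = -(-16 + s)*(19 + h)/5 (I(s, h) = ((s - 16)*(h + 19))*(-1/5) = ((-16 + s)*(19 + h))*(-1/5) = -(-16 + s)*(19 + h)/5)
I(41, -13/D - 110/(-42)) - 1*(-35741) = (304/5 - 19/5*41 + 16*(-13/(-2) - 110/(-42))/5 - 1/5*(-13/(-2) - 110/(-42))*41) - 1*(-35741) = (304/5 - 779/5 + 16*(-13*(-1/2) - 110*(-1/42))/5 - 1/5*(-13*(-1/2) - 110*(-1/42))*41) + 35741 = (304/5 - 779/5 + 16*(13/2 + 55/21)/5 - 1/5*(13/2 + 55/21)*41) + 35741 = (304/5 - 779/5 + (16/5)*(383/42) - 1/5*383/42*41) + 35741 = (304/5 - 779/5 + 3064/105 - 15703/210) + 35741 = -5905/42 + 35741 = 1495217/42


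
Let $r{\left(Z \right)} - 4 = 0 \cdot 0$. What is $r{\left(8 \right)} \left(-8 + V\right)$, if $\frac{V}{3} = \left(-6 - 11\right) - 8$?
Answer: $-332$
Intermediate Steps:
$V = -75$ ($V = 3 \left(\left(-6 - 11\right) - 8\right) = 3 \left(-17 - 8\right) = 3 \left(-25\right) = -75$)
$r{\left(Z \right)} = 4$ ($r{\left(Z \right)} = 4 + 0 \cdot 0 = 4 + 0 = 4$)
$r{\left(8 \right)} \left(-8 + V\right) = 4 \left(-8 - 75\right) = 4 \left(-83\right) = -332$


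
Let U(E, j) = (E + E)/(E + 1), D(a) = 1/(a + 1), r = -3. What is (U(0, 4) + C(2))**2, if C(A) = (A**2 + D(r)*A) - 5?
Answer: 4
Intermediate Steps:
D(a) = 1/(1 + a)
C(A) = -5 + A**2 - A/2 (C(A) = (A**2 + A/(1 - 3)) - 5 = (A**2 + A/(-2)) - 5 = (A**2 - A/2) - 5 = -5 + A**2 - A/2)
U(E, j) = 2*E/(1 + E) (U(E, j) = (2*E)/(1 + E) = 2*E/(1 + E))
(U(0, 4) + C(2))**2 = (2*0/(1 + 0) + (-5 + 2**2 - 1/2*2))**2 = (2*0/1 + (-5 + 4 - 1))**2 = (2*0*1 - 2)**2 = (0 - 2)**2 = (-2)**2 = 4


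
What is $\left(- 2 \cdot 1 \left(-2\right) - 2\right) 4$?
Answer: $8$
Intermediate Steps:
$\left(- 2 \cdot 1 \left(-2\right) - 2\right) 4 = \left(\left(-2\right) \left(-2\right) - 2\right) 4 = \left(4 - 2\right) 4 = 2 \cdot 4 = 8$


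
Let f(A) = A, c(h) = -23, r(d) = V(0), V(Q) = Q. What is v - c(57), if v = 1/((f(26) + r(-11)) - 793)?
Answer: 17640/767 ≈ 22.999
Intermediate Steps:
r(d) = 0
v = -1/767 (v = 1/((26 + 0) - 793) = 1/(26 - 793) = 1/(-767) = -1/767 ≈ -0.0013038)
v - c(57) = -1/767 - 1*(-23) = -1/767 + 23 = 17640/767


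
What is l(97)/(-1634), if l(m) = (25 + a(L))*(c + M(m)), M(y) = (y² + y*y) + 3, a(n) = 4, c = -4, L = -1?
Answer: -545693/1634 ≈ -333.96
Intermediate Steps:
M(y) = 3 + 2*y² (M(y) = (y² + y²) + 3 = 2*y² + 3 = 3 + 2*y²)
l(m) = -29 + 58*m² (l(m) = (25 + 4)*(-4 + (3 + 2*m²)) = 29*(-1 + 2*m²) = -29 + 58*m²)
l(97)/(-1634) = (-29 + 58*97²)/(-1634) = (-29 + 58*9409)*(-1/1634) = (-29 + 545722)*(-1/1634) = 545693*(-1/1634) = -545693/1634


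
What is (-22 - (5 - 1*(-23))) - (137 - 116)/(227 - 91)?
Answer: -6821/136 ≈ -50.154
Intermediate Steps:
(-22 - (5 - 1*(-23))) - (137 - 116)/(227 - 91) = (-22 - (5 + 23)) - 21/136 = (-22 - 1*28) - 21/136 = (-22 - 28) - 1*21/136 = -50 - 21/136 = -6821/136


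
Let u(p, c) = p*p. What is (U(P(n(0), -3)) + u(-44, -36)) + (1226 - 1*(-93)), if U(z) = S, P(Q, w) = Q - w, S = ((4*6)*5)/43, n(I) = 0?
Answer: 140085/43 ≈ 3257.8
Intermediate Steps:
u(p, c) = p²
S = 120/43 (S = (24*5)*(1/43) = 120*(1/43) = 120/43 ≈ 2.7907)
U(z) = 120/43
(U(P(n(0), -3)) + u(-44, -36)) + (1226 - 1*(-93)) = (120/43 + (-44)²) + (1226 - 1*(-93)) = (120/43 + 1936) + (1226 + 93) = 83368/43 + 1319 = 140085/43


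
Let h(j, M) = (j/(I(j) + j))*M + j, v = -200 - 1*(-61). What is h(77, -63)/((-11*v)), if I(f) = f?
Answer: 91/3058 ≈ 0.029758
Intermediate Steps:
v = -139 (v = -200 + 61 = -139)
h(j, M) = j + M/2 (h(j, M) = (j/(j + j))*M + j = (j/((2*j)))*M + j = ((1/(2*j))*j)*M + j = M/2 + j = j + M/2)
h(77, -63)/((-11*v)) = (77 + (½)*(-63))/((-11*(-139))) = (77 - 63/2)/1529 = (91/2)*(1/1529) = 91/3058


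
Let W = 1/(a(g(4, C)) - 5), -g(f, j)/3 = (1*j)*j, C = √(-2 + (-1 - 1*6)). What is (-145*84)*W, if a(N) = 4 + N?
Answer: -6090/13 ≈ -468.46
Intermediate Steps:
C = 3*I (C = √(-2 + (-1 - 6)) = √(-2 - 7) = √(-9) = 3*I ≈ 3.0*I)
g(f, j) = -3*j² (g(f, j) = -3*1*j*j = -3*j*j = -3*j²)
W = 1/26 (W = 1/((4 - 3*(3*I)²) - 5) = 1/((4 - 3*(-9)) - 5) = 1/((4 + 27) - 5) = 1/(31 - 5) = 1/26 ≈ 0.038462)
(-145*84)*W = -145*84*(1/26) = -12180*1/26 = -6090/13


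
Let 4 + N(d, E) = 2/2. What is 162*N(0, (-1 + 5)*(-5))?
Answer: -486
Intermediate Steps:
N(d, E) = -3 (N(d, E) = -4 + 2/2 = -4 + 2*(½) = -4 + 1 = -3)
162*N(0, (-1 + 5)*(-5)) = 162*(-3) = -486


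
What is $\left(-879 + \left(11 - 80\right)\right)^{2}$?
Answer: $898704$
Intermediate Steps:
$\left(-879 + \left(11 - 80\right)\right)^{2} = \left(-879 - 69\right)^{2} = \left(-948\right)^{2} = 898704$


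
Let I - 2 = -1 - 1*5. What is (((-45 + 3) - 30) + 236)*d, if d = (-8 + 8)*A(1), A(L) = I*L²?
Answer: 0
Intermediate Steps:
I = -4 (I = 2 + (-1 - 1*5) = 2 + (-1 - 5) = 2 - 6 = -4)
A(L) = -4*L²
d = 0 (d = (-8 + 8)*(-4*1²) = 0*(-4*1) = 0*(-4) = 0)
(((-45 + 3) - 30) + 236)*d = (((-45 + 3) - 30) + 236)*0 = ((-42 - 30) + 236)*0 = (-72 + 236)*0 = 164*0 = 0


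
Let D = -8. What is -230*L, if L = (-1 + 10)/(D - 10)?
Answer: 115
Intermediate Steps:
L = -½ (L = (-1 + 10)/(-8 - 10) = 9/(-18) = 9*(-1/18) = -½ ≈ -0.50000)
-230*L = -230*(-½) = 115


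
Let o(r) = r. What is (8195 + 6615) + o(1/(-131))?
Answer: 1940109/131 ≈ 14810.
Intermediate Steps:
(8195 + 6615) + o(1/(-131)) = (8195 + 6615) + 1/(-131) = 14810 - 1/131 = 1940109/131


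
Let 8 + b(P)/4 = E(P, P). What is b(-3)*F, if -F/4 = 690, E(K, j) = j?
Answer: 121440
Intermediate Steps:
F = -2760 (F = -4*690 = -2760)
b(P) = -32 + 4*P
b(-3)*F = (-32 + 4*(-3))*(-2760) = (-32 - 12)*(-2760) = -44*(-2760) = 121440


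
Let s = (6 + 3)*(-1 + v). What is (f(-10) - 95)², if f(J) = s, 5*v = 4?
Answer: 234256/25 ≈ 9370.2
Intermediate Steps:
v = ⅘ (v = (⅕)*4 = ⅘ ≈ 0.80000)
s = -9/5 (s = (6 + 3)*(-1 + ⅘) = 9*(-⅕) = -9/5 ≈ -1.8000)
f(J) = -9/5
(f(-10) - 95)² = (-9/5 - 95)² = (-484/5)² = 234256/25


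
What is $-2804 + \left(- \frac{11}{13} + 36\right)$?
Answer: $- \frac{35995}{13} \approx -2768.8$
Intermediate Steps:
$-2804 + \left(- \frac{11}{13} + 36\right) = -2804 + \frac{457}{13} = - \frac{35995}{13}$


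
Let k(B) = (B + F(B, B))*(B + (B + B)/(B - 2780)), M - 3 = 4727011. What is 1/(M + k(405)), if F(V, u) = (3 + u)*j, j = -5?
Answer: 95/386212679 ≈ 2.4598e-7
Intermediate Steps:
F(V, u) = -15 - 5*u (F(V, u) = (3 + u)*(-5) = -15 - 5*u)
M = 4727014 (M = 3 + 4727011 = 4727014)
k(B) = (-15 - 4*B)*(B + 2*B/(-2780 + B)) (k(B) = (B + (-15 - 5*B))*(B + (B + B)/(B - 2780)) = (-15 - 4*B)*(B + (2*B)/(-2780 + B)) = (-15 - 4*B)*(B + 2*B/(-2780 + B)))
1/(M + k(405)) = 1/(4727014 + 405*(41670 - 4*405² + 11097*405)/(-2780 + 405)) = 1/(4727014 + 405*(41670 - 4*164025 + 4494285)/(-2375)) = 1/(4727014 + 405*(-1/2375)*(41670 - 656100 + 4494285)) = 1/(4727014 + 405*(-1/2375)*3879855) = 1/(4727014 - 62853651/95) = 1/(386212679/95) = 95/386212679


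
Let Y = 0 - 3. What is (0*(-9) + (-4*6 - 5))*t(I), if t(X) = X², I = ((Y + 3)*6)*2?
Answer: 0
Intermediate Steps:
Y = -3
I = 0 (I = ((-3 + 3)*6)*2 = (0*6)*2 = 0*2 = 0)
(0*(-9) + (-4*6 - 5))*t(I) = (0*(-9) + (-4*6 - 5))*0² = (0 + (-24 - 5))*0 = (0 - 29)*0 = -29*0 = 0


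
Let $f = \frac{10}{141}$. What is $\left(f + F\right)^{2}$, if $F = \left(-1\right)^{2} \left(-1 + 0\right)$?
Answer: $\frac{17161}{19881} \approx 0.86319$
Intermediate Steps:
$F = -1$ ($F = 1 \left(-1\right) = -1$)
$f = \frac{10}{141}$ ($f = 10 \cdot \frac{1}{141} = \frac{10}{141} \approx 0.070922$)
$\left(f + F\right)^{2} = \left(\frac{10}{141} - 1\right)^{2} = \left(- \frac{131}{141}\right)^{2} = \frac{17161}{19881}$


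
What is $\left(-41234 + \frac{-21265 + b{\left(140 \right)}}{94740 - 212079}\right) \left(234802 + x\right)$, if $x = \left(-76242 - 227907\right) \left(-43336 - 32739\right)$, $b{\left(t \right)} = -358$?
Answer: $- \frac{111951178430572411831}{117339} \approx -9.5408 \cdot 10^{14}$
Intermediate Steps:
$x = 23138135175$ ($x = \left(-304149\right) \left(-76075\right) = 23138135175$)
$\left(-41234 + \frac{-21265 + b{\left(140 \right)}}{94740 - 212079}\right) \left(234802 + x\right) = \left(-41234 + \frac{-21265 - 358}{94740 - 212079}\right) \left(234802 + 23138135175\right) = \left(-41234 - \frac{21623}{-117339}\right) 23138369977 = \left(-41234 - - \frac{21623}{117339}\right) 23138369977 = \left(-41234 + \frac{21623}{117339}\right) 23138369977 = \left(- \frac{4838334703}{117339}\right) 23138369977 = - \frac{111951178430572411831}{117339}$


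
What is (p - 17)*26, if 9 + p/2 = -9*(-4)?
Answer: 962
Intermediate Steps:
p = 54 (p = -18 + 2*(-9*(-4)) = -18 + 2*36 = -18 + 72 = 54)
(p - 17)*26 = (54 - 17)*26 = 37*26 = 962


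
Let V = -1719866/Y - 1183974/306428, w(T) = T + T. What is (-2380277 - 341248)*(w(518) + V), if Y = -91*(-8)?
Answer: 100957209246466425/27884948 ≈ 3.6205e+9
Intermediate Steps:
Y = 728
w(T) = 2*T
V = -65984628965/27884948 (V = -1719866/728 - 1183974/306428 = -1719866*1/728 - 1183974*1/306428 = -859933/364 - 591987/153214 = -65984628965/27884948 ≈ -2366.3)
(-2380277 - 341248)*(w(518) + V) = (-2380277 - 341248)*(2*518 - 65984628965/27884948) = -2721525*(1036 - 65984628965/27884948) = -2721525*(-37095822837/27884948) = 100957209246466425/27884948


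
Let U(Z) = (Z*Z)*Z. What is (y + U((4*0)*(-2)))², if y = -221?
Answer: 48841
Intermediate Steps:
U(Z) = Z³ (U(Z) = Z²*Z = Z³)
(y + U((4*0)*(-2)))² = (-221 + ((4*0)*(-2))³)² = (-221 + (0*(-2))³)² = (-221 + 0³)² = (-221 + 0)² = (-221)² = 48841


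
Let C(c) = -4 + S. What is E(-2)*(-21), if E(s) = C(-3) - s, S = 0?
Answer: 42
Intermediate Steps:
C(c) = -4 (C(c) = -4 + 0 = -4)
E(s) = -4 - s
E(-2)*(-21) = (-4 - 1*(-2))*(-21) = (-4 + 2)*(-21) = -2*(-21) = 42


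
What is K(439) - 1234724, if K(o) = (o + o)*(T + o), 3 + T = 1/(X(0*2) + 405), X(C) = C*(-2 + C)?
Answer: -345025102/405 ≈ -8.5191e+5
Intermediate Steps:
T = -1214/405 (T = -3 + 1/((0*2)*(-2 + 0*2) + 405) = -3 + 1/(0*(-2 + 0) + 405) = -3 + 1/(0*(-2) + 405) = -3 + 1/(0 + 405) = -3 + 1/405 = -1214/405 ≈ -2.9975)
K(o) = 2*o*(-1214/405 + o) (K(o) = (o + o)*(-1214/405 + o) = (2*o)*(-1214/405 + o) = 2*o*(-1214/405 + o))
K(439) - 1234724 = (2/405)*439*(-1214 + 405*439) - 1234724 = (2/405)*439*(-1214 + 177795) - 1234724 = (2/405)*439*176581 - 1234724 = 155038118/405 - 1234724 = -345025102/405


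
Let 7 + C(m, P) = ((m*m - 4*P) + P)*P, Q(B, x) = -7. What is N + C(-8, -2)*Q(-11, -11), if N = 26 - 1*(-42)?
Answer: 1097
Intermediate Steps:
N = 68 (N = 26 + 42 = 68)
C(m, P) = -7 + P*(m**2 - 3*P) (C(m, P) = -7 + ((m*m - 4*P) + P)*P = -7 + ((m**2 - 4*P) + P)*P = -7 + (m**2 - 3*P)*P = -7 + P*(m**2 - 3*P))
N + C(-8, -2)*Q(-11, -11) = 68 + (-7 - 3*(-2)**2 - 2*(-8)**2)*(-7) = 68 + (-7 - 3*4 - 2*64)*(-7) = 68 + (-7 - 12 - 128)*(-7) = 68 - 147*(-7) = 68 + 1029 = 1097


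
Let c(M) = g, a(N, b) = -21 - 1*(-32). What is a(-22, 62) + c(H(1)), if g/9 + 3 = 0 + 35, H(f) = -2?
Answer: 299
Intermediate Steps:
a(N, b) = 11 (a(N, b) = -21 + 32 = 11)
g = 288 (g = -27 + 9*(0 + 35) = -27 + 9*35 = -27 + 315 = 288)
c(M) = 288
a(-22, 62) + c(H(1)) = 11 + 288 = 299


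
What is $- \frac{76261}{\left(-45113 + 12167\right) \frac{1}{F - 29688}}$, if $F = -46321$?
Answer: $- \frac{5796522349}{32946} \approx -1.7594 \cdot 10^{5}$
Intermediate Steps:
$- \frac{76261}{\left(-45113 + 12167\right) \frac{1}{F - 29688}} = - \frac{76261}{\left(-45113 + 12167\right) \frac{1}{-46321 - 29688}} = - \frac{76261}{\left(-32946\right) \frac{1}{-76009}} = - \frac{76261}{\left(-32946\right) \left(- \frac{1}{76009}\right)} = - \frac{76261}{\frac{32946}{76009}} = \left(-76261\right) \frac{76009}{32946} = - \frac{5796522349}{32946}$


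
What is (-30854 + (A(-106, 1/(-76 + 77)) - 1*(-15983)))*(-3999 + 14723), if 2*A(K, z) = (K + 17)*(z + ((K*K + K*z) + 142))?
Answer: -5539155118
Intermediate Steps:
A(K, z) = (17 + K)*(142 + z + K² + K*z)/2 (A(K, z) = ((K + 17)*(z + ((K*K + K*z) + 142)))/2 = ((17 + K)*(z + ((K² + K*z) + 142)))/2 = ((17 + K)*(z + (142 + K² + K*z)))/2 = ((17 + K)*(142 + z + K² + K*z))/2 = (17 + K)*(142 + z + K² + K*z)/2)
(-30854 + (A(-106, 1/(-76 + 77)) - 1*(-15983)))*(-3999 + 14723) = (-30854 + ((1207 + (½)*(-106)³ + 71*(-106) + 17/(2*(-76 + 77)) + (17/2)*(-106)² + (½)*(-106)²/(-76 + 77) + 9*(-106)/(-76 + 77)) - 1*(-15983)))*(-3999 + 14723) = (-30854 + ((1207 + (½)*(-1191016) - 7526 + (17/2)/1 + (17/2)*11236 + (½)*11236/1 + 9*(-106)/1) + 15983))*10724 = (-30854 + ((1207 - 595508 - 7526 + (17/2)*1 + 95506 + (½)*1*11236 + 9*(-106)*1) + 15983))*10724 = (-30854 + ((1207 - 595508 - 7526 + 17/2 + 95506 + 5618 - 954) + 15983))*10724 = (-30854 + (-1003297/2 + 15983))*10724 = (-30854 - 971331/2)*10724 = -1033039/2*10724 = -5539155118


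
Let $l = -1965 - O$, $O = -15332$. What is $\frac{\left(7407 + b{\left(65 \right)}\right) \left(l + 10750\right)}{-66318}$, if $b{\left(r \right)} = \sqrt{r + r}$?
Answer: $- \frac{59544873}{22106} - \frac{8039 \sqrt{130}}{22106} \approx -2697.8$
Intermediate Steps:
$b{\left(r \right)} = \sqrt{2} \sqrt{r}$ ($b{\left(r \right)} = \sqrt{2 r} = \sqrt{2} \sqrt{r}$)
$l = 13367$ ($l = -1965 - -15332 = -1965 + 15332 = 13367$)
$\frac{\left(7407 + b{\left(65 \right)}\right) \left(l + 10750\right)}{-66318} = \frac{\left(7407 + \sqrt{2} \sqrt{65}\right) \left(13367 + 10750\right)}{-66318} = \left(7407 + \sqrt{130}\right) 24117 \left(- \frac{1}{66318}\right) = \left(178634619 + 24117 \sqrt{130}\right) \left(- \frac{1}{66318}\right) = - \frac{59544873}{22106} - \frac{8039 \sqrt{130}}{22106}$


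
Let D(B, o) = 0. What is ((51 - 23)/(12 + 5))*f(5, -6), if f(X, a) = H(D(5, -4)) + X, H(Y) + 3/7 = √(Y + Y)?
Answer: 128/17 ≈ 7.5294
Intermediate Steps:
H(Y) = -3/7 + √2*√Y (H(Y) = -3/7 + √(Y + Y) = -3/7 + √(2*Y) = -3/7 + √2*√Y)
f(X, a) = -3/7 + X (f(X, a) = (-3/7 + √2*√0) + X = (-3/7 + √2*0) + X = (-3/7 + 0) + X = -3/7 + X)
((51 - 23)/(12 + 5))*f(5, -6) = ((51 - 23)/(12 + 5))*(-3/7 + 5) = (28/17)*(32/7) = 128/17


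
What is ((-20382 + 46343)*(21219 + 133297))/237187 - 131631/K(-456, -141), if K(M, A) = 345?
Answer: 450902781741/27276505 ≈ 16531.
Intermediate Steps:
((-20382 + 46343)*(21219 + 133297))/237187 - 131631/K(-456, -141) = ((-20382 + 46343)*(21219 + 133297))/237187 - 131631/345 = (25961*154516)*(1/237187) - 131631*1/345 = 4011389876*(1/237187) - 43877/115 = 4011389876/237187 - 43877/115 = 450902781741/27276505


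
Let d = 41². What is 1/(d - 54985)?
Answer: -1/53304 ≈ -1.8760e-5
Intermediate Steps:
d = 1681
1/(d - 54985) = 1/(1681 - 54985) = 1/(-53304) = -1/53304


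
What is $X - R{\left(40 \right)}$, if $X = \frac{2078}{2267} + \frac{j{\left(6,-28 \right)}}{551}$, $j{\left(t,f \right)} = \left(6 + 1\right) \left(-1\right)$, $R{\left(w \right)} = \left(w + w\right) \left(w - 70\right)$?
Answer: $\frac{2999009909}{1249117} \approx 2400.9$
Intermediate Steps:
$R{\left(w \right)} = 2 w \left(-70 + w\right)$
$j{\left(t,f \right)} = -7$ ($j{\left(t,f \right)} = 7 \left(-1\right) = -7$)
$X = \frac{1129109}{1249117}$ ($X = \frac{2078}{2267} - \frac{7}{551} = \frac{1129109}{1249117} \approx 0.90393$)
$X - R{\left(40 \right)} = \frac{1129109}{1249117} - 2 \cdot 40 \left(-70 + 40\right) = \frac{1129109}{1249117} - 2 \cdot 40 \left(-30\right) = \frac{1129109}{1249117} - -2400 = \frac{1129109}{1249117} + 2400 = \frac{2999009909}{1249117}$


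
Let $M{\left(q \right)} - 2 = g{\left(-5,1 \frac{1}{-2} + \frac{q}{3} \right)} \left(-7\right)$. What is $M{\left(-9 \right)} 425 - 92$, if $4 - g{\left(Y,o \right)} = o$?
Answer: $- \frac{43109}{2} \approx -21555.0$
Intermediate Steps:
$g{\left(Y,o \right)} = 4 - o$
$M{\left(q \right)} = - \frac{59}{2} + \frac{7 q}{3}$ ($M{\left(q \right)} = 2 + \left(4 - \left(1 \frac{1}{-2} + \frac{q}{3}\right)\right) \left(-7\right) = 2 + \left(4 - \left(1 \left(- \frac{1}{2}\right) + q \frac{1}{3}\right)\right) \left(-7\right) = 2 + \left(4 - \left(- \frac{1}{2} + \frac{q}{3}\right)\right) \left(-7\right) = 2 + \left(\frac{9}{2} - \frac{q}{3}\right) \left(-7\right) = 2 + \left(- \frac{63}{2} + \frac{7 q}{3}\right) = - \frac{59}{2} + \frac{7 q}{3}$)
$M{\left(-9 \right)} 425 - 92 = \left(- \frac{59}{2} + \frac{7}{3} \left(-9\right)\right) 425 - 92 = \left(- \frac{59}{2} - 21\right) 425 - 92 = \left(- \frac{101}{2}\right) 425 - 92 = - \frac{42925}{2} - 92 = - \frac{43109}{2}$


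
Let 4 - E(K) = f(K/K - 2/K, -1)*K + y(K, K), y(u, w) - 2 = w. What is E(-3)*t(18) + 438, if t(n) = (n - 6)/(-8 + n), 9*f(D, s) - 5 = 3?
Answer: 2236/5 ≈ 447.20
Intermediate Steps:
y(u, w) = 2 + w
f(D, s) = 8/9 (f(D, s) = 5/9 + (⅑)*3 = 5/9 + ⅓ = 8/9)
t(n) = (-6 + n)/(-8 + n)
E(K) = 2 - 17*K/9 (E(K) = 4 - (8*K/9 + (2 + K)) = 4 - (2 + 17*K/9) = 4 + (-2 - 17*K/9) = 2 - 17*K/9)
E(-3)*t(18) + 438 = (2 - 17/9*(-3))*((-6 + 18)/(-8 + 18)) + 438 = (2 + 17/3)*(12/10) + 438 = 23*((⅒)*12)/3 + 438 = (23/3)*(6/5) + 438 = 46/5 + 438 = 2236/5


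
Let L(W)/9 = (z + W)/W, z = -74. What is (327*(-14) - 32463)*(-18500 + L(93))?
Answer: 21240902163/31 ≈ 6.8519e+8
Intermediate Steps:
L(W) = 9*(-74 + W)/W (L(W) = 9*((-74 + W)/W) = 9*(-74 + W)/W)
(327*(-14) - 32463)*(-18500 + L(93)) = (327*(-14) - 32463)*(-18500 + (9 - 666/93)) = (-4578 - 32463)*(-18500 + (9 - 666*1/93)) = -37041*(-18500 + (9 - 222/31)) = -37041*(-18500 + 57/31) = -37041*(-573443/31) = 21240902163/31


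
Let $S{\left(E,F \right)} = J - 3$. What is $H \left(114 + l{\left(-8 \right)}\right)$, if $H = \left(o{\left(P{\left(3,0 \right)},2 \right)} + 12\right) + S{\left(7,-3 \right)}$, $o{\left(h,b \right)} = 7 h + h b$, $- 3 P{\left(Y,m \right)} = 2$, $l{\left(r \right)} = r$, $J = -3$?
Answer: $0$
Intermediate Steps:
$P{\left(Y,m \right)} = - \frac{2}{3}$ ($P{\left(Y,m \right)} = \left(- \frac{1}{3}\right) 2 = - \frac{2}{3}$)
$o{\left(h,b \right)} = 7 h + b h$
$S{\left(E,F \right)} = -6$ ($S{\left(E,F \right)} = -3 - 3 = -6$)
$H = 0$ ($H = \left(- \frac{2 \left(7 + 2\right)}{3} + 12\right) - 6 = \left(\left(- \frac{2}{3}\right) 9 + 12\right) - 6 = \left(-6 + 12\right) - 6 = 6 - 6 = 0$)
$H \left(114 + l{\left(-8 \right)}\right) = 0 \left(114 - 8\right) = 0 \cdot 106 = 0$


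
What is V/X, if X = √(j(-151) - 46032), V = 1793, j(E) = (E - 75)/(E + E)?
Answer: -1793*I*√1049558569/6950719 ≈ -8.3571*I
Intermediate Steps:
j(E) = (-75 + E)/(2*E) (j(E) = (-75 + E)/((2*E)) = (-75 + E)*(1/(2*E)) = (-75 + E)/(2*E))
X = I*√1049558569/151 (X = √((½)*(-75 - 151)/(-151) - 46032) = √((½)*(-1/151)*(-226) - 46032) = √(113/151 - 46032) = √(-6950719/151) = I*√1049558569/151 ≈ 214.55*I)
V/X = 1793/((I*√1049558569/151)) = 1793*(-I*√1049558569/6950719) = -1793*I*√1049558569/6950719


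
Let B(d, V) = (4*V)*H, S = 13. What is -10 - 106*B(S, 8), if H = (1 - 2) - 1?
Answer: 6774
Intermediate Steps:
H = -2 (H = -1 - 1 = -2)
B(d, V) = -8*V (B(d, V) = (4*V)*(-2) = -8*V)
-10 - 106*B(S, 8) = -10 - (-848)*8 = -10 - 106*(-64) = -10 + 6784 = 6774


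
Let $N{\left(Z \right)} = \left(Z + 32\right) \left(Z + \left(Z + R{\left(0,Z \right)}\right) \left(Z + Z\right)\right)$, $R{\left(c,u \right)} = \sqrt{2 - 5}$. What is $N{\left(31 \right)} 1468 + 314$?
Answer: $180621566 + 5734008 i \sqrt{3} \approx 1.8062 \cdot 10^{8} + 9.9316 \cdot 10^{6} i$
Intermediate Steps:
$R{\left(c,u \right)} = i \sqrt{3}$ ($R{\left(c,u \right)} = \sqrt{-3} = i \sqrt{3}$)
$N{\left(Z \right)} = \left(32 + Z\right) \left(Z + 2 Z \left(Z + i \sqrt{3}\right)\right)$ ($N{\left(Z \right)} = \left(Z + 32\right) \left(Z + \left(Z + i \sqrt{3}\right) \left(Z + Z\right)\right) = \left(32 + Z\right) \left(Z + \left(Z + i \sqrt{3}\right) 2 Z\right) = \left(32 + Z\right) \left(Z + 2 Z \left(Z + i \sqrt{3}\right)\right)$)
$N{\left(31 \right)} 1468 + 314 = 31 \left(32 + 2 \cdot 31^{2} + 65 \cdot 31 + 64 i \sqrt{3} + 2 i 31 \sqrt{3}\right) 1468 + 314 = 31 \left(32 + 2 \cdot 961 + 2015 + 64 i \sqrt{3} + 62 i \sqrt{3}\right) 1468 + 314 = 31 \left(32 + 1922 + 2015 + 64 i \sqrt{3} + 62 i \sqrt{3}\right) 1468 + 314 = 31 \left(3969 + 126 i \sqrt{3}\right) 1468 + 314 = \left(123039 + 3906 i \sqrt{3}\right) 1468 + 314 = \left(180621252 + 5734008 i \sqrt{3}\right) + 314 = 180621566 + 5734008 i \sqrt{3}$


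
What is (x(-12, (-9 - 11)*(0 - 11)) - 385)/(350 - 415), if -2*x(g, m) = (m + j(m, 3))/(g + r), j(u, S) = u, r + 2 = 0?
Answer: 517/91 ≈ 5.6813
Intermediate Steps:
r = -2 (r = -2 + 0 = -2)
x(g, m) = -m/(-2 + g) (x(g, m) = -(m + m)/(2*(g - 2)) = -2*m/(2*(-2 + g)) = -m/(-2 + g))
(x(-12, (-9 - 11)*(0 - 11)) - 385)/(350 - 415) = (-(-9 - 11)*(0 - 11)/(-2 - 12) - 385)/(350 - 415) = (-1*(-20*(-11))/(-14) - 385)/(-65) = (-1*220*(-1/14) - 385)*(-1/65) = (110/7 - 385)*(-1/65) = -2585/7*(-1/65) = 517/91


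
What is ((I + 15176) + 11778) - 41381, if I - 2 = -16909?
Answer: -31334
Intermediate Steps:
I = -16907 (I = 2 - 16909 = -16907)
((I + 15176) + 11778) - 41381 = ((-16907 + 15176) + 11778) - 41381 = (-1731 + 11778) - 41381 = 10047 - 41381 = -31334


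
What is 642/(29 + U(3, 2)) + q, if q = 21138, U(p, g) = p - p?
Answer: 613644/29 ≈ 21160.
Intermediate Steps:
U(p, g) = 0
642/(29 + U(3, 2)) + q = 642/(29 + 0) + 21138 = 642/29 + 21138 = 613644/29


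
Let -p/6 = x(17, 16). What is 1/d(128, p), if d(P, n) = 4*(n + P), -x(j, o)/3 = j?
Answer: 1/1736 ≈ 0.00057604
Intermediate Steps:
x(j, o) = -3*j
p = 306 (p = -(-18)*17 = -6*(-51) = 306)
d(P, n) = 4*P + 4*n (d(P, n) = 4*(P + n) = 4*P + 4*n)
1/d(128, p) = 1/(4*128 + 4*306) = 1/(512 + 1224) = 1/1736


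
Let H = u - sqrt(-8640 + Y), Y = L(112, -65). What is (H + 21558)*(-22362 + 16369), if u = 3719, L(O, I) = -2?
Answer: -151485061 + 5993*I*sqrt(8642) ≈ -1.5149e+8 + 5.5712e+5*I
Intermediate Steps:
Y = -2
H = 3719 - I*sqrt(8642) (H = 3719 - sqrt(-8640 - 2) = 3719 - sqrt(-8642) = 3719 - I*sqrt(8642) ≈ 3719.0 - 92.962*I)
(H + 21558)*(-22362 + 16369) = ((3719 - I*sqrt(8642)) + 21558)*(-22362 + 16369) = (25277 - I*sqrt(8642))*(-5993) = -151485061 + 5993*I*sqrt(8642)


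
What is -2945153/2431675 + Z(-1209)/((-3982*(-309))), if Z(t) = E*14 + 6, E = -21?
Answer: -604088081569/498670887275 ≈ -1.2114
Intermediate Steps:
Z(t) = -288 (Z(t) = -21*14 + 6 = -294 + 6 = -288)
-2945153/2431675 + Z(-1209)/((-3982*(-309))) = -2945153/2431675 - 288/((-3982*(-309))) = -2945153*1/2431675 - 288/1230438 = -2945153/2431675 - 288*1/1230438 = -2945153/2431675 - 48/205073 = -604088081569/498670887275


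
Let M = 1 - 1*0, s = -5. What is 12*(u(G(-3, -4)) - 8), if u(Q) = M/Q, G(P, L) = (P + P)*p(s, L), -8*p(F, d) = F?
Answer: -496/5 ≈ -99.200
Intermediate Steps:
p(F, d) = -F/8
M = 1 (M = 1 + 0 = 1)
G(P, L) = 5*P/4 (G(P, L) = (P + P)*(-⅛*(-5)) = (2*P)*(5/8) = 5*P/4)
u(Q) = 1/Q
12*(u(G(-3, -4)) - 8) = 12*(1/((5/4)*(-3)) - 8) = 12*(1/(-15/4) - 8) = 12*(-4/15 - 8) = 12*(-124/15) = -496/5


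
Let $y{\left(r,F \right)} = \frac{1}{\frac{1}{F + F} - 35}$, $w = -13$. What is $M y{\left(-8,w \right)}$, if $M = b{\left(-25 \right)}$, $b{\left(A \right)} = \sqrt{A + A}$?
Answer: $- \frac{130 i \sqrt{2}}{911} \approx - 0.20181 i$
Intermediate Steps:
$b{\left(A \right)} = \sqrt{2} \sqrt{A}$ ($b{\left(A \right)} = \sqrt{2 A} = \sqrt{2} \sqrt{A}$)
$y{\left(r,F \right)} = \frac{1}{-35 + \frac{1}{2 F}}$ ($y{\left(r,F \right)} = \frac{1}{\frac{1}{2 F} - 35} = \frac{1}{-35 + \frac{1}{2 F}}$)
$M = 5 i \sqrt{2}$ ($M = \sqrt{2} \sqrt{-25} = \sqrt{2} \cdot 5 i = 5 i \sqrt{2} \approx 7.0711 i$)
$M y{\left(-8,w \right)} = 5 i \sqrt{2} \left(\left(-2\right) \left(-13\right) \frac{1}{-1 + 70 \left(-13\right)}\right) = 5 i \sqrt{2} \left(\left(-2\right) \left(-13\right) \frac{1}{-1 - 910}\right) = 5 i \sqrt{2} \left(\left(-2\right) \left(-13\right) \frac{1}{-911}\right) = 5 i \sqrt{2} \left(\left(-2\right) \left(-13\right) \left(- \frac{1}{911}\right)\right) = 5 i \sqrt{2} \left(- \frac{26}{911}\right) = - \frac{130 i \sqrt{2}}{911}$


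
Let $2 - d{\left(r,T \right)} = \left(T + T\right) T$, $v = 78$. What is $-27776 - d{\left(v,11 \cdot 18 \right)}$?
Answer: $50630$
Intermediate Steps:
$d{\left(r,T \right)} = 2 - 2 T^{2}$ ($d{\left(r,T \right)} = 2 - \left(T + T\right) T = 2 - 2 T T = 2 - 2 T^{2}$)
$-27776 - d{\left(v,11 \cdot 18 \right)} = -27776 - \left(2 - 2 \left(11 \cdot 18\right)^{2}\right) = -27776 - \left(2 - 2 \cdot 198^{2}\right) = -27776 - \left(2 - 78408\right) = -27776 - -78406 = -27776 + 78406 = 50630$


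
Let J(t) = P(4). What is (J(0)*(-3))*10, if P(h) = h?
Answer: -120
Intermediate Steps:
J(t) = 4
(J(0)*(-3))*10 = (4*(-3))*10 = -12*10 = -120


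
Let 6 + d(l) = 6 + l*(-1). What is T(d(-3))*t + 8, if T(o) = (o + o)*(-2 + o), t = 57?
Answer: 350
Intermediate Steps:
d(l) = -l (d(l) = -6 + (6 + l*(-1)) = -6 + (6 - l) = -l)
T(o) = 2*o*(-2 + o) (T(o) = (2*o)*(-2 + o) = 2*o*(-2 + o))
T(d(-3))*t + 8 = (2*(-1*(-3))*(-2 - 1*(-3)))*57 + 8 = (2*3*(-2 + 3))*57 + 8 = (2*3*1)*57 + 8 = 6*57 + 8 = 342 + 8 = 350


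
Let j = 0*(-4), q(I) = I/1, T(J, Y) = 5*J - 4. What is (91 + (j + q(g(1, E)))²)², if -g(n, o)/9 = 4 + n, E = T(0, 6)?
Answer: 4477456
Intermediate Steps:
T(J, Y) = -4 + 5*J
E = -4 (E = -4 + 5*0 = -4 + 0 = -4)
g(n, o) = -36 - 9*n (g(n, o) = -9*(4 + n) = -36 - 9*n)
q(I) = I (q(I) = I*1 = I)
j = 0
(91 + (j + q(g(1, E)))²)² = (91 + (0 + (-36 - 9*1))²)² = (91 + (0 + (-36 - 9))²)² = (91 + (0 - 45)²)² = (91 + (-45)²)² = (91 + 2025)² = 2116² = 4477456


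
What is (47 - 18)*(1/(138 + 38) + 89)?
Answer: 454285/176 ≈ 2581.2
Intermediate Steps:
(47 - 18)*(1/(138 + 38) + 89) = 29*(1/176 + 89) = 29*(15665/176) = 454285/176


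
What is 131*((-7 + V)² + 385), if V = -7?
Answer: 76111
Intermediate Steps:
131*((-7 + V)² + 385) = 131*((-7 - 7)² + 385) = 131*((-14)² + 385) = 131*(196 + 385) = 131*581 = 76111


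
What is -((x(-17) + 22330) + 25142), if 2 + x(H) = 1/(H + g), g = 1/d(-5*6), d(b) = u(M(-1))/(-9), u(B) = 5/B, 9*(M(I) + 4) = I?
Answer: -2278555/48 ≈ -47470.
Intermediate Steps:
M(I) = -4 + I/9
d(b) = 5/37 (d(b) = (5/(-4 + (1/9)*(-1)))/(-9) = (5/(-4 - 1/9))*(-1/9) = (5/(-37/9))*(-1/9) = (5*(-9/37))*(-1/9) = -45/37*(-1/9) = 5/37)
g = 37/5 (g = 1/(5/37) = 37/5 ≈ 7.4000)
x(H) = -2 + 1/(37/5 + H) (x(H) = -2 + 1/(H + 37/5) = -2 + 1/(37/5 + H))
-((x(-17) + 22330) + 25142) = -(((-69 - 10*(-17))/(37 + 5*(-17)) + 22330) + 25142) = -(((-69 + 170)/(37 - 85) + 22330) + 25142) = -((101/(-48) + 22330) + 25142) = -((-1/48*101 + 22330) + 25142) = -((-101/48 + 22330) + 25142) = -(1071739/48 + 25142) = -1*2278555/48 = -2278555/48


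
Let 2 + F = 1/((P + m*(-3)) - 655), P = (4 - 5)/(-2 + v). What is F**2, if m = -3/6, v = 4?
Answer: 1713481/427716 ≈ 4.0061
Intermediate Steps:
m = -1/2 (m = -3*1/6 = -1/2 ≈ -0.50000)
P = -1/2 (P = (4 - 5)/(-2 + 4) = -1/2 ≈ -0.50000)
F = -1309/654 (F = -2 + 1/((-1/2 - 1/2*(-3)) - 655) = -2 + 1/((-1/2 + 3/2) - 655) = -2 + 1/(1 - 655) = -2 + 1/(-654) = -2 - 1/654 = -1309/654 ≈ -2.0015)
F**2 = (-1309/654)**2 = 1713481/427716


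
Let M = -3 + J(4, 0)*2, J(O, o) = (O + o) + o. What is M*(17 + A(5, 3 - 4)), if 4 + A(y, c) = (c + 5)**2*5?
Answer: 465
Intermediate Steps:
J(O, o) = O + 2*o
A(y, c) = -4 + 5*(5 + c)**2 (A(y, c) = -4 + (c + 5)**2*5 = -4 + (5 + c)**2*5 = -4 + 5*(5 + c)**2)
M = 5 (M = -3 + (4 + 2*0)*2 = -3 + (4 + 0)*2 = -3 + 4*2 = -3 + 8 = 5)
M*(17 + A(5, 3 - 4)) = 5*(17 + (-4 + 5*(5 + (3 - 4))**2)) = 5*(17 + (-4 + 5*(5 - 1)**2)) = 5*(17 + (-4 + 5*4**2)) = 5*(17 + (-4 + 5*16)) = 5*(17 + (-4 + 80)) = 5*(17 + 76) = 5*93 = 465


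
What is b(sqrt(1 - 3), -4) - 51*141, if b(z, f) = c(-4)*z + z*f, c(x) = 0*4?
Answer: -7191 - 4*I*sqrt(2) ≈ -7191.0 - 5.6569*I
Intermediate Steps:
c(x) = 0
b(z, f) = f*z (b(z, f) = 0*z + z*f = 0 + f*z = f*z)
b(sqrt(1 - 3), -4) - 51*141 = -4*sqrt(1 - 3) - 51*141 = -4*I*sqrt(2) - 7191 = -7191 - 4*I*sqrt(2)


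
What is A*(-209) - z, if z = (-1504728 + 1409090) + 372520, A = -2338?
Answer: 211760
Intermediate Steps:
z = 276882 (z = -95638 + 372520 = 276882)
A*(-209) - z = -2338*(-209) - 1*276882 = 488642 - 276882 = 211760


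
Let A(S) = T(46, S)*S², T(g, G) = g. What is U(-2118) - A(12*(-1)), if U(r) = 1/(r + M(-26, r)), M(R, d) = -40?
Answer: -14294593/2158 ≈ -6624.0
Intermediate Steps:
U(r) = 1/(-40 + r) (U(r) = 1/(r - 40) = 1/(-40 + r))
A(S) = 46*S²
U(-2118) - A(12*(-1)) = 1/(-40 - 2118) - 46*(12*(-1))² = 1/(-2158) - 46*(-12)² = -1/2158 - 46*144 = -1/2158 - 1*6624 = -1/2158 - 6624 = -14294593/2158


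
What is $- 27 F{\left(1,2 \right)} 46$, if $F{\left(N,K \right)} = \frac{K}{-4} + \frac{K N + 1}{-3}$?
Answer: $1863$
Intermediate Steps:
$F{\left(N,K \right)} = - \frac{1}{3} - \frac{K}{4} - \frac{K N}{3}$ ($F{\left(N,K \right)} = K \left(- \frac{1}{4}\right) + \left(1 + K N\right) \left(- \frac{1}{3}\right) = - \frac{K}{4} - \left(\frac{1}{3} + \frac{K N}{3}\right) = - \frac{1}{3} - \frac{K}{4} - \frac{K N}{3}$)
$- 27 F{\left(1,2 \right)} 46 = - 27 \left(- \frac{1}{3} - \frac{1}{2} - \frac{2}{3} \cdot 1\right) 46 = - 27 \left(- \frac{1}{3} - \frac{1}{2} - \frac{2}{3}\right) 46 = \left(-27\right) \left(- \frac{3}{2}\right) 46 = \frac{81}{2} \cdot 46 = 1863$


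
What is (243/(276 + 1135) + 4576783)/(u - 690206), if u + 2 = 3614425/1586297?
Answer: -10244053893609632/1544863355410261 ≈ -6.6310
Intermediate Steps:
u = 441831/1586297 (u = -2 + 3614425/1586297 = 441831/1586297 ≈ 0.27853)
(243/(276 + 1135) + 4576783)/(u - 690206) = (243/(276 + 1135) + 4576783)/(441831/1586297 - 690206) = (243/1411 + 4576783)/(-1094871265351/1586297) = (243*(1/1411) + 4576783)*(-1586297/1094871265351) = (243/1411 + 4576783)*(-1586297/1094871265351) = (6457841056/1411)*(-1586297/1094871265351) = -10244053893609632/1544863355410261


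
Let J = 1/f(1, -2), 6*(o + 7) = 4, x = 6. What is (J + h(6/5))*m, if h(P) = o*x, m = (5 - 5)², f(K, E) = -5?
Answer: 0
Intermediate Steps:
o = -19/3 (o = -7 + (⅙)*4 = -7 + ⅔ = -19/3 ≈ -6.3333)
m = 0 (m = 0² = 0)
J = -⅕ (J = 1/(-5) = -⅕ ≈ -0.20000)
h(P) = -38 (h(P) = -19/3*6 = -38)
(J + h(6/5))*m = (-⅕ - 38)*0 = -191/5*0 = 0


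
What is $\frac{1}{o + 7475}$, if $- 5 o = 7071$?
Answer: $\frac{5}{30304} \approx 0.00016499$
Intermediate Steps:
$o = - \frac{7071}{5}$ ($o = \left(- \frac{1}{5}\right) 7071 = - \frac{7071}{5} \approx -1414.2$)
$\frac{1}{o + 7475} = \frac{1}{- \frac{7071}{5} + 7475} = \frac{1}{\frac{30304}{5}} = \frac{5}{30304}$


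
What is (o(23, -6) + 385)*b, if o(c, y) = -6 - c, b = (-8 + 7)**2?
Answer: 356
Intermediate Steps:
b = 1 (b = (-1)**2 = 1)
(o(23, -6) + 385)*b = ((-6 - 1*23) + 385)*1 = ((-6 - 23) + 385)*1 = (-29 + 385)*1 = 356*1 = 356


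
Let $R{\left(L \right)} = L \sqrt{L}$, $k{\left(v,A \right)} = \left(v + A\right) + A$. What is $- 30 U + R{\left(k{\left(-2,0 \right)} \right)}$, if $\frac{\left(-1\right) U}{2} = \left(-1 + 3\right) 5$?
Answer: $600 - 2 i \sqrt{2} \approx 600.0 - 2.8284 i$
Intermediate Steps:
$k{\left(v,A \right)} = v + 2 A$ ($k{\left(v,A \right)} = \left(A + v\right) + A = v + 2 A$)
$U = -20$ ($U = - 2 \left(-1 + 3\right) 5 = - 2 \cdot 2 \cdot 5 = \left(-2\right) 10 = -20$)
$R{\left(L \right)} = L^{\frac{3}{2}}$
$- 30 U + R{\left(k{\left(-2,0 \right)} \right)} = \left(-30\right) \left(-20\right) + \left(-2 + 2 \cdot 0\right)^{\frac{3}{2}} = 600 + \left(-2 + 0\right)^{\frac{3}{2}} = 600 + \left(-2\right)^{\frac{3}{2}} = 600 - 2 i \sqrt{2}$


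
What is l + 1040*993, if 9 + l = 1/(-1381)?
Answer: 1426173890/1381 ≈ 1.0327e+6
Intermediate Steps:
l = -12430/1381 (l = -9 + 1/(-1381) = -9 - 1/1381 = -12430/1381 ≈ -9.0007)
l + 1040*993 = -12430/1381 + 1040*993 = -12430/1381 + 1032720 = 1426173890/1381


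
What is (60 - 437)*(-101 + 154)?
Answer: -19981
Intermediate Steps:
(60 - 437)*(-101 + 154) = -377*53 = -19981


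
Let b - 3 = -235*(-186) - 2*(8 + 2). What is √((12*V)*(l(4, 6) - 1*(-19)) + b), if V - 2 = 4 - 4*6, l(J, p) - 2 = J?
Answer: √38293 ≈ 195.69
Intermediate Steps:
l(J, p) = 2 + J
b = 43693 (b = 3 + (-235*(-186) - 2*(8 + 2)) = 3 + (43710 - 2*10) = 3 + (43710 - 20) = 3 + 43690 = 43693)
V = -18 (V = 2 + (4 - 4*6) = 2 + (4 - 24) = 2 - 20 = -18)
√((12*V)*(l(4, 6) - 1*(-19)) + b) = √((12*(-18))*((2 + 4) - 1*(-19)) + 43693) = √(-216*(6 + 19) + 43693) = √(-216*25 + 43693) = √(-5400 + 43693) = √38293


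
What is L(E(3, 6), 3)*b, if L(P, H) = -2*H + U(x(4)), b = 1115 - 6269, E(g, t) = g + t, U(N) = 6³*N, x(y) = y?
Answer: -4422132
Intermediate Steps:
U(N) = 216*N
b = -5154
L(P, H) = 864 - 2*H (L(P, H) = -2*H + 216*4 = -2*H + 864 = 864 - 2*H)
L(E(3, 6), 3)*b = (864 - 2*3)*(-5154) = (864 - 6)*(-5154) = 858*(-5154) = -4422132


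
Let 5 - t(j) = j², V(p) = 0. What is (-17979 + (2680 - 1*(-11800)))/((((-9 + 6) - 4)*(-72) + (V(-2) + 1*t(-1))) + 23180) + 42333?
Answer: 1002780605/23688 ≈ 42333.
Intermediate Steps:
t(j) = 5 - j²
(-17979 + (2680 - 1*(-11800)))/((((-9 + 6) - 4)*(-72) + (V(-2) + 1*t(-1))) + 23180) + 42333 = (-17979 + (2680 - 1*(-11800)))/((((-9 + 6) - 4)*(-72) + (0 + 1*(5 - 1*(-1)²))) + 23180) + 42333 = (-17979 + (2680 + 11800))/(((-3 - 4)*(-72) + (0 + 1*(5 - 1*1))) + 23180) + 42333 = (-17979 + 14480)/((-7*(-72) + (0 + 1*(5 - 1))) + 23180) + 42333 = -3499/((504 + (0 + 1*4)) + 23180) + 42333 = -3499/((504 + (0 + 4)) + 23180) + 42333 = -3499/((504 + 4) + 23180) + 42333 = -3499/(508 + 23180) + 42333 = -3499/23688 + 42333 = 1002780605/23688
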